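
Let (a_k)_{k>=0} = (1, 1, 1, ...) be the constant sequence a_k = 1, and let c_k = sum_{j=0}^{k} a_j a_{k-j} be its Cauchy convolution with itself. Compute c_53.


Since a_j = 1 for all j >= 0, the convolution sum becomes
c_k = sum_{j=0}^{k} 1 * 1 = 1 * (k + 1).
Equivalently, the generating function of (a_k) is 1/(1 - x) and its square is 1/(1 - x)^2 = sum_{k>=0} 1(k + 1) x^k.
For k = 53: 1 * 54 = 54.

54


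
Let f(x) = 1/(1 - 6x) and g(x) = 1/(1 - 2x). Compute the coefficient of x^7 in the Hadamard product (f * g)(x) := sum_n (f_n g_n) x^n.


f has coefficients f_k = 6^k and g has coefficients g_k = 2^k, so the Hadamard product has coefficient (f*g)_k = 6^k * 2^k = 12^k.
For k = 7: 12^7 = 35831808.

35831808


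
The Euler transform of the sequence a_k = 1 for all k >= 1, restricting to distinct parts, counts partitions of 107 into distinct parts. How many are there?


Partitions of 107 into distinct parts can be computed via generating function.
Product (1+x)(1+x^2)(1+x^3)...
The coefficient of x^107 = 789640

789640


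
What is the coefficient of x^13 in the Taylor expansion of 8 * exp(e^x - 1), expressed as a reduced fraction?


exp(e^x - 1) = sum_{k>=0} Bell_k x^k / k!, where Bell_k is the k-th Bell number.
So the coefficient of x^13 is 8 * Bell_13 / 13!.
Computing: Bell_13 = 27644437 and 13! = 6227020800, giving
8 * 27644437/6227020800 = 27644437/778377600.

27644437/778377600


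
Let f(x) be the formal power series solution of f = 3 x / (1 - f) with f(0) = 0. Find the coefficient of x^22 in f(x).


Apply Lagrange inversion: f = 3 x * phi(f) with phi(t) = 1/(1 - t), so
[x^n] f = 3^n * (1/n) [t^(n-1)] phi(t)^n = 3^n * (1/n) [t^(n-1)] (1 - t)^(-n) = 3^n * (1/n) C(2n - 2, n - 1) = 3^n * C_{n-1}.
For n = 22: C_21 = C(42, 21) / 22 = 538257874440/22 = 24466267020.
With the 3^22 = 31381059609 factor, the coefficient is 31381059609 * 24466267020 = 767777383764330795180.

767777383764330795180


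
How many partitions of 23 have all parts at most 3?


Using the generating function (1-x)^(-1)(1-x^2)^(-1)(1-x^3)^(-1),
the coefficient of x^23 counts these restricted partitions.
Result = 56

56


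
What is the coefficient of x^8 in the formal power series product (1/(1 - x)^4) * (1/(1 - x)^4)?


Combine the factors: (1/(1 - x)^4) * (1/(1 - x)^4) = 1/(1 - x)^8.
Then use 1/(1 - x)^r = sum_{k>=0} C(k + r - 1, r - 1) x^k with r = 8 and k = 8:
C(15, 7) = 6435.

6435


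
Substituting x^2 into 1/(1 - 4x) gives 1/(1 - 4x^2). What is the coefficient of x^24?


The coefficient of x^(2m) in 1/(1 - 4x^2) is 4^m.
With n = 24 = 2*12, the coefficient is 4^12 = 16777216.

16777216


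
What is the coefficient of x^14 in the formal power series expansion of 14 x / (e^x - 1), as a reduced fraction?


The exponential generating function for Bernoulli numbers is
x / (e^x - 1) = sum_{k>=0} B_k x^k / k!.
So the coefficient of x^14 in 14 x / (e^x - 1) is 14 B_14 / 14!.
Computing: B_14 = 7/6, 14! = 87178291200, giving
14 * 7/6 / 87178291200 = 1/5337446400.

1/5337446400


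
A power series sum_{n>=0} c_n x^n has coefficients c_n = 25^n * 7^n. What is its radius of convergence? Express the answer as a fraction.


By the root test (Cauchy-Hadamard), the radius is R = 1 / limsup_n |c_n|^(1/n).
Here |c_n|^(1/n) = (25^n * 7^n)^(1/n) = 25 * 7 = 175 for all n.
So R = 1/175 = 1/175.

1/175


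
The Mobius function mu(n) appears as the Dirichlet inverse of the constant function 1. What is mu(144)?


144 has a squared prime factor, so mu(144) = 0.
Factorization reveals a repeated prime.

0


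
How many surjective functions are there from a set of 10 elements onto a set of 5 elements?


By inclusion-exclusion on which target elements are missed, the number of surjections from an n-set onto a k-set is
surj(n, k) = sum_{j=0}^{k} (-1)^j C(k, j) (k - j)^n.
Equivalently surj(n, k) = k! * S(n, k), where S(n, k) is the Stirling number of the second kind.
For n = 10, k = 5:
S(10, 5) = 42525, so
surj = 5! * 42525 = 120 * 42525 = 5103000.

5103000


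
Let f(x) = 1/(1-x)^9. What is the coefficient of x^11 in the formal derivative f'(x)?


Differentiate: d/dx [ 1/(1-x)^r ] = r / (1-x)^(r+1).
Here r = 9, so f'(x) = 9 / (1-x)^10.
The expansion of 1/(1-x)^(r+1) has coefficient of x^n equal to C(n+r, r).
So the coefficient of x^11 in f'(x) is
9 * C(20, 9) = 9 * 167960 = 1511640

1511640


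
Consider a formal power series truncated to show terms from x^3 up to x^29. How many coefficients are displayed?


From x^3 to x^29 inclusive, the count is 29 - 3 + 1 = 27.

27


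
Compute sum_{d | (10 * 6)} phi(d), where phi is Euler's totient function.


First, 10 * 6 = 60. One classical identity is sum_{d | n} phi(d) = n (each k in [1, n] has a unique gcd with n, and among the k's with gcd(k, n) = n/d there are phi(d) of them). So the sum equals 60. We also verify directly:
Divisors of 60: 1, 2, 3, 4, 5, 6, 10, 12, 15, 20, 30, 60.
phi values: 1, 1, 2, 2, 4, 2, 4, 4, 8, 8, 8, 16.
Sum = 60.

60


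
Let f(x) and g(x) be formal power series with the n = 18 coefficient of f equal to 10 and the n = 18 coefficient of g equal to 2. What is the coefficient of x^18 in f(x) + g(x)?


Addition of formal power series is termwise.
The coefficient of x^18 in f + g = 10 + 2
= 12

12


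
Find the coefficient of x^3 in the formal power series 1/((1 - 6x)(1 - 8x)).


By partial fractions or Cauchy convolution:
The coefficient equals sum_{k=0}^{3} 6^k * 8^(3-k).
= 1400

1400


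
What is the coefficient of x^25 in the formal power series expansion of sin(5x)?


The Maclaurin series is sin(t) = sum_{k>=0} (-1)^k t^(2k+1) / (2k+1)!, so substituting t = 5x, only odd powers of x are nonzero, with coefficient of x^(2k+1) equal to (-1)^k 5^(2k+1) / (2k+1)!.
Write 25 = 2*12 + 1, giving the coefficient (-1)^12 * 5^25 / 25! = 298023223876953125/15511210043330985984000000 = 19073486328125/992717442773183102976.

19073486328125/992717442773183102976


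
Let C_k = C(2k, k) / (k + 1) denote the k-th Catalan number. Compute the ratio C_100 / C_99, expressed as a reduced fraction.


Using C_k = (2k)! / (k! (k+1)!), the ratio C_{k+1}/C_k simplifies to
C_{k+1}/C_k = [(2k+2)! / ((k+1)! (k+2)!)] * [k! (k+1)! / (2k)!]
 = (2k+2)(2k+1) / ((k+1)(k+2)) = 2(2k+1) / (k+2).
For k = 99: 2(2*99 + 1) / (99 + 2) = 398/101 = 398/101.

398/101


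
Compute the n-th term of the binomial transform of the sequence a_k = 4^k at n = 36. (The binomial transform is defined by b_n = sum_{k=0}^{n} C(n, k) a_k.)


With a_k = 4^k, b_n = sum_{k=0}^{n} C(n, k) 4^k = (1 + 4)^n by the binomial theorem.
For n = 36: (1 + 4)^36 = 5^36 = 14551915228366851806640625.

14551915228366851806640625


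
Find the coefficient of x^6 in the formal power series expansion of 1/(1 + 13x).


Write 1/(1 + c x) = 1/(1 - (-c) x) and apply the geometric-series identity
1/(1 - y) = sum_{k>=0} y^k to get 1/(1 + c x) = sum_{k>=0} (-c)^k x^k.
So the coefficient of x^k is (-c)^k = (-1)^k * c^k.
Here c = 13 and k = 6:
(-13)^6 = 1 * 4826809 = 4826809

4826809


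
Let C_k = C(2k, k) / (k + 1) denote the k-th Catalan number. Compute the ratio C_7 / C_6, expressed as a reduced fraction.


Using C_k = (2k)! / (k! (k+1)!), the ratio C_{k+1}/C_k simplifies to
C_{k+1}/C_k = [(2k+2)! / ((k+1)! (k+2)!)] * [k! (k+1)! / (2k)!]
 = (2k+2)(2k+1) / ((k+1)(k+2)) = 2(2k+1) / (k+2).
For k = 6: 2(2*6 + 1) / (6 + 2) = 26/8 = 13/4.

13/4


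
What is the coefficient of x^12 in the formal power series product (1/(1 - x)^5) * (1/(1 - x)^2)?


Combine the factors: (1/(1 - x)^5) * (1/(1 - x)^2) = 1/(1 - x)^7.
Then use 1/(1 - x)^r = sum_{k>=0} C(k + r - 1, r - 1) x^k with r = 7 and k = 12:
C(18, 6) = 18564.

18564


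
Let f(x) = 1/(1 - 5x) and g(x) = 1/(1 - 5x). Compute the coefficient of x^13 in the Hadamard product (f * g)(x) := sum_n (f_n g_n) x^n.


f has coefficients f_k = 5^k and g has coefficients g_k = 5^k, so the Hadamard product has coefficient (f*g)_k = 5^k * 5^k = 25^k.
For k = 13: 25^13 = 1490116119384765625.

1490116119384765625


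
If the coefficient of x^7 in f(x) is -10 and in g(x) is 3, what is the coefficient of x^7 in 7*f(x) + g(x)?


Scalar multiplication scales coefficients: 7 * -10 = -70.
Then add the g coefficient: -70 + 3
= -67

-67


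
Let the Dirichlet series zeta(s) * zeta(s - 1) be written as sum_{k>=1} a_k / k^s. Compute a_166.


Convolution gives a_k = sum_{d | k} d * 1 = sum_{d | k} d = sigma(k), the sum of positive divisors of k.
For k = 166, the divisors are 1, 2, 83, 166, so
sigma(166) = 1 + 2 + 83 + 166 = 252.

252


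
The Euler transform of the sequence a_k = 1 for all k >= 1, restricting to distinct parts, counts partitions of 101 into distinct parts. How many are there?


Partitions of 101 into distinct parts can be computed via generating function.
Product (1+x)(1+x^2)(1+x^3)...
The coefficient of x^101 = 483330

483330


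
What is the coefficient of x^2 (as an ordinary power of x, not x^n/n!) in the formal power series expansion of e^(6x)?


The exponential series is e^y = sum_{k>=0} y^k / k!. Substituting y = 6x gives
e^(6x) = sum_{k>=0} 6^k x^k / k!.
So the coefficient of x^n is a^n/n! with a = 6, n = 2:
6^2 / 2! = 36/2 = 18

18


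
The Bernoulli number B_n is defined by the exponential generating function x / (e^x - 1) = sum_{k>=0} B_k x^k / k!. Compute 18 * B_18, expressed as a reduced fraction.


Bernoulli numbers can also be computed recursively via B_0 = 1 and sum_{j=0}^{m} C(m+1, j) B_j = 0 for m >= 1. Odd-index Bernoulli numbers vanish for k >= 3.
Computing B_18 = 43867/798, so 18 * B_18 = 18 * 43867/798 = 131601/133.

131601/133


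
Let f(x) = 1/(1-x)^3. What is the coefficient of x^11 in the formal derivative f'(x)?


Differentiate: d/dx [ 1/(1-x)^r ] = r / (1-x)^(r+1).
Here r = 3, so f'(x) = 3 / (1-x)^4.
The expansion of 1/(1-x)^(r+1) has coefficient of x^n equal to C(n+r, r).
So the coefficient of x^11 in f'(x) is
3 * C(14, 3) = 3 * 364 = 1092

1092


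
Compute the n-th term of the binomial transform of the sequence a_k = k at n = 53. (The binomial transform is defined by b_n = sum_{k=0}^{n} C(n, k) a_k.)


With a_k = k, b_n = sum_{k=0}^{n} C(n, k) k. Using k * C(n, k) = n * C(n-1, k-1) gives b_n = n * sum_{k>=1} C(n-1, k-1) = n * 2^(n-1).
For n = 53: 53 * 2^52 = 53 * 4503599627370496 = 238690780250636288.

238690780250636288


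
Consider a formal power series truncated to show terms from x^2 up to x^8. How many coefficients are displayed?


From x^2 to x^8 inclusive, the count is 8 - 2 + 1 = 7.

7


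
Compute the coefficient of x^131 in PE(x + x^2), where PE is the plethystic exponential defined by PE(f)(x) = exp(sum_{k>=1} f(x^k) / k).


With f(x) = x + x^2, the exponent is sum_{k>=1} (x^k + x^(2k)) / k = -ln(1 - x) - ln(1 - x^2). Exponentiating:
PE(x + x^2) = 1 / ((1 - x)(1 - x^2)).
This is the generating function for partitions of n into parts of size 1 or 2. The number of 2's can be any j in 0..65, and the rest are 1's, so
[x^131] = floor(131/2) + 1 = 66.

66


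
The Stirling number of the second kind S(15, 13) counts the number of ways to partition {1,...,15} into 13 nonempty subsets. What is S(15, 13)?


Using the explicit formula S(n,k) = (1/k!) sum_{j=0}^{k} (-1)^(k-j) C(k,j) j^n:
S(15, 13) = 4550
Equivalently, S(n,k) is n! times the coefficient of x^n in the EGF (e^x - 1)^k / k!.

4550


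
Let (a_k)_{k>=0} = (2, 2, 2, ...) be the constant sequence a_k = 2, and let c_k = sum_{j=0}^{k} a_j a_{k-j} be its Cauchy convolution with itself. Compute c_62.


Since a_j = 2 for all j >= 0, the convolution sum becomes
c_k = sum_{j=0}^{k} 2 * 2 = 4 * (k + 1).
Equivalently, the generating function of (a_k) is 2/(1 - x) and its square is 4/(1 - x)^2 = sum_{k>=0} 4(k + 1) x^k.
For k = 62: 4 * 63 = 252.

252


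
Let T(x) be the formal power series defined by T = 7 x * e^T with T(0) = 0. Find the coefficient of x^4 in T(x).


Apply the Lagrange inversion formula: if T = 7 x * phi(T) with phi(t) = e^t, then
[x^n] T = 7^n * (1/n) [t^(n-1)] phi(t)^n = 7^n * (1/n) [t^(n-1)] e^(n t) = 7^n * (1/n) * n^(n-1) / (n-1)! = 7^n * n^(n-1) / n!.
When c = 1 this is the Cayley count of rooted labeled trees on n vertices, divided by n!.
For n = 4: 7^4 * 4^3 / 4! = 2401 * 64/24 = 19208/3.

19208/3


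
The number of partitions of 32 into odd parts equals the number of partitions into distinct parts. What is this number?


Computing partitions of 32 into odd parts (1, 3, 5, ...):
Using the generating function prod_{k>=0} 1/(1-x^(2k+1)),
the count is 390

390


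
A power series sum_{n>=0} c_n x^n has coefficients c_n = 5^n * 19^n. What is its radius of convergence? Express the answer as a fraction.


By the root test (Cauchy-Hadamard), the radius is R = 1 / limsup_n |c_n|^(1/n).
Here |c_n|^(1/n) = (5^n * 19^n)^(1/n) = 5 * 19 = 95 for all n.
So R = 1/95 = 1/95.

1/95


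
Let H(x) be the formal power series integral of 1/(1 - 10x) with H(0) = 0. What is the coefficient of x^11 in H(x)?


1/(1 - 10x) = sum_{k>=0} 10^k x^k. Integrating termwise with H(0) = 0:
H(x) = sum_{k>=0} 10^k x^(k+1) / (k+1) = sum_{m>=1} 10^(m-1) x^m / m.
For m = 11: 10^10/11 = 10000000000/11 = 10000000000/11.

10000000000/11


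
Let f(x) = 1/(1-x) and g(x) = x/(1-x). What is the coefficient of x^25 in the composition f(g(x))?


First simplify the composition: f(g(x)) = 1/(1 - x/(1-x)) = (1-x)/((1-x) - x) = (1-x)/(1-2x).
Now extract the coefficient. Write (1-x)/(1-2x) = 1/(1-2x) - x/(1-2x).
The coefficient of x^n in 1/(1-2x) is 2^n, and in x/(1-2x) is 2^(n-1) (for n >= 1).
So the coefficient of x^25 is 2^25 - 2^24 = 33554432 - 16777216 = 16777216.

16777216


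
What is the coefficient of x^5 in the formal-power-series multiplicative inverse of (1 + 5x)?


The inverse is 1/(1 + 5x). Apply the geometric identity 1/(1 - y) = sum_{k>=0} y^k with y = -5x:
1/(1 + 5x) = sum_{k>=0} (-5)^k x^k.
So the coefficient of x^5 is (-5)^5 = -3125.

-3125


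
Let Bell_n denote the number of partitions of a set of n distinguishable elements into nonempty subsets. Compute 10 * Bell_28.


Bell_28 can be computed from the Bell triangle or from Dobinski's identity Bell_n = (1/e) * sum_{k>=0} k^n / k!.
Computing Bell_28 = 6160539404599934652455.
Then 10 * 6160539404599934652455 = 61605394045999346524550.

61605394045999346524550


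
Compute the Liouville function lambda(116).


The Liouville function is lambda(k) = (-1)^Omega(k), where Omega(k) counts the prime factors of k with multiplicity.
Factoring: 116 = 2 * 2 * 29, so Omega(116) = 3.
lambda(116) = (-1)^3 = -1.

-1


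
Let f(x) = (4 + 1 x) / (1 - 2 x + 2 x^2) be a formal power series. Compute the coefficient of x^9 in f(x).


Write f(x) = sum_{k>=0} a_k x^k. Multiplying both sides by 1 - 2 x + 2 x^2 gives
(1 - 2 x + 2 x^2) sum_{k>=0} a_k x^k = 4 + 1 x.
Matching coefficients:
 x^0: a_0 = 4
 x^1: a_1 - 2 a_0 = 1  =>  a_1 = 2*4 + 1 = 9
 x^k (k >= 2): a_k = 2 a_{k-1} - 2 a_{k-2}.
Iterating: a_2 = 10, a_3 = 2, a_4 = -16, a_5 = -36, a_6 = -40, a_7 = -8, a_8 = 64, a_9 = 144.
So the coefficient of x^9 is 144.

144


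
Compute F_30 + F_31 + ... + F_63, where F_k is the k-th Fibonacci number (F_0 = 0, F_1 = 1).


Use the identity sum_{k=0}^{N} F_k = F_{N+2} - 1 (which follows from F_{k+2} - F_{k+1} = F_k). Then
sum_{k=30}^{63} F_k = (F_{65} - 1) - (F_{31} - 1) = F_{65} - F_{31}.
Computing: F_{65} = 17167680177565, F_{31} = 1346269, so
Sum = 17167680177565 - 1346269 = 17167678831296.

17167678831296


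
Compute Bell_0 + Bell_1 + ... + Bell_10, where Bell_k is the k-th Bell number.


Recall Bell_k counts set partitions of a k-set (with Bell_0 = 1 by convention).
Bell_0 through Bell_10: 1, 1, 2, 5, 15, 52, 203, 877, 4140, 21147, 115975
Sum = 1 + 1 + 2 + 5 + 15 + 52 + 203 + 877 + 4140 + 21147 + 115975 = 142418.

142418


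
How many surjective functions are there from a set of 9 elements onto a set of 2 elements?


By inclusion-exclusion on which target elements are missed, the number of surjections from an n-set onto a k-set is
surj(n, k) = sum_{j=0}^{k} (-1)^j C(k, j) (k - j)^n.
Equivalently surj(n, k) = k! * S(n, k), where S(n, k) is the Stirling number of the second kind.
For n = 9, k = 2:
S(9, 2) = 255, so
surj = 2! * 255 = 2 * 255 = 510.

510


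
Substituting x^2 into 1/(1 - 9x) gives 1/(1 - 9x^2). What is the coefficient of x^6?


The coefficient of x^(2m) in 1/(1 - 9x^2) is 9^m.
With n = 6 = 2*3, the coefficient is 9^3 = 729.

729


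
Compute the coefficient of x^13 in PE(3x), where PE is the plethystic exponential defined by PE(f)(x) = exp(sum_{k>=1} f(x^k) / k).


With f(x) = 3x, the exponent is sum_{k>=1} 3 x^k / k = 3 * (-ln(1 - x)). Exponentiating:
PE(3x) = exp(-3 ln(1 - x)) = 1/(1 - x)^3.
By the negative binomial expansion, [x^n] 1/(1 - x)^3 = C(n + 2, 2).
For n = 13: C(15, 2) = 105.

105


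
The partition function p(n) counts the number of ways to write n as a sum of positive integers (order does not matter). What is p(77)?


Using the generating function prod_{k>=1} 1/(1-x^k), we compute p(77).
By dynamic programming over parts 1 through 77:
p(77) = 10619863

10619863


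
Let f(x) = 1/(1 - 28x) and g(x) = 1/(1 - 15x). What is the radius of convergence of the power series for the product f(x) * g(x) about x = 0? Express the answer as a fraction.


The radius of 1/(1 - 28x) is 1/28 (nearest singularity at x = 1/28), and the radius of 1/(1 - 15x) is 1/15.
The product f(x)*g(x) = 1/((1 - 28x)(1 - 15x)) has singularities at both 1/28 and 1/15, so its radius of convergence is the distance to the nearest one:
min(1/28, 1/15) = 1/28.

1/28


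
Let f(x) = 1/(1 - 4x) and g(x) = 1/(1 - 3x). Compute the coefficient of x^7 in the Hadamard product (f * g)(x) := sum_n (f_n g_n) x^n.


f has coefficients f_k = 4^k and g has coefficients g_k = 3^k, so the Hadamard product has coefficient (f*g)_k = 4^k * 3^k = 12^k.
For k = 7: 12^7 = 35831808.

35831808


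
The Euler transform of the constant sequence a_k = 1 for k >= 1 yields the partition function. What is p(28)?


The Euler transform converts the sequence a_k = 1 into the number of integer partitions.
Using the recurrence or dynamic programming:
p(28) = 3718

3718


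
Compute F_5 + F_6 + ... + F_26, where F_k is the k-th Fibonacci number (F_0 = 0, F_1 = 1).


Use the identity sum_{k=0}^{N} F_k = F_{N+2} - 1 (which follows from F_{k+2} - F_{k+1} = F_k). Then
sum_{k=5}^{26} F_k = (F_{28} - 1) - (F_{6} - 1) = F_{28} - F_{6}.
Computing: F_{28} = 317811, F_{6} = 8, so
Sum = 317811 - 8 = 317803.

317803


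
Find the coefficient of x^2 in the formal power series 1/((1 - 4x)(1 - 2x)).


By partial fractions or Cauchy convolution:
The coefficient equals sum_{k=0}^{2} 4^k * 2^(2-k).
= 28

28


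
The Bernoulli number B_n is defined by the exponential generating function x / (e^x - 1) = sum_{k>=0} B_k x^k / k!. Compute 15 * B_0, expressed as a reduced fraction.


Bernoulli numbers can also be computed recursively via B_0 = 1 and sum_{j=0}^{m} C(m+1, j) B_j = 0 for m >= 1. Odd-index Bernoulli numbers vanish for k >= 3.
Computing B_0 = 1, so 15 * B_0 = 15 * 1 = 15.

15


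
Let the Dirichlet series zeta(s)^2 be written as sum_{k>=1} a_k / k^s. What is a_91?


The Dirichlet convolution of the constant function 1 with itself gives (1 * 1)(k) = sum_{d | k} 1 = d(k), the number of positive divisors of k.
Since zeta(s) = sum_{k>=1} 1/k^s, we have zeta(s)^2 = sum_{k>=1} d(k)/k^s, so a_k = d(k).
For k = 91: the divisors are 1, 7, 13, 91.
Count = 4.

4


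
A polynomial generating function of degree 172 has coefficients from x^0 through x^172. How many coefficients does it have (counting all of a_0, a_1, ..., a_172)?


A polynomial of degree 172 takes the form a_0 + a_1 x + ... + a_172 x^172.
The number of coefficients is 172 + 1 = 173.

173


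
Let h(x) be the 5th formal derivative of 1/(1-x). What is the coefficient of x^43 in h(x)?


Differentiating 5 times: d^5/dx^5 [1/(1-x)] = 5!/(1-x)^6.
The expansion 1/(1-x)^6 = sum_{k>=0} C(k+5, 5) x^k, so the coefficient of x^n in 5!/(1-x)^6 is 5! * C(n+5, 5).
For n = 43: 120 * C(48, 5) = 120 * 1712304 = 205476480

205476480


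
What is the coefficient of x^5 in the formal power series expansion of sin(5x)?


The Maclaurin series is sin(t) = sum_{k>=0} (-1)^k t^(2k+1) / (2k+1)!, so substituting t = 5x, only odd powers of x are nonzero, with coefficient of x^(2k+1) equal to (-1)^k 5^(2k+1) / (2k+1)!.
Write 5 = 2*2 + 1, giving the coefficient (-1)^2 * 5^5 / 5! = 3125/120 = 625/24.

625/24


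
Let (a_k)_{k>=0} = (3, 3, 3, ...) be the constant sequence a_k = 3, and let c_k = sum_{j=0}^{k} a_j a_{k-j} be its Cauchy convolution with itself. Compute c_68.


Since a_j = 3 for all j >= 0, the convolution sum becomes
c_k = sum_{j=0}^{k} 3 * 3 = 9 * (k + 1).
Equivalently, the generating function of (a_k) is 3/(1 - x) and its square is 9/(1 - x)^2 = sum_{k>=0} 9(k + 1) x^k.
For k = 68: 9 * 69 = 621.

621


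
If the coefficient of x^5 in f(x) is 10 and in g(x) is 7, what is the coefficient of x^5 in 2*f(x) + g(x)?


Scalar multiplication scales coefficients: 2 * 10 = 20.
Then add the g coefficient: 20 + 7
= 27

27


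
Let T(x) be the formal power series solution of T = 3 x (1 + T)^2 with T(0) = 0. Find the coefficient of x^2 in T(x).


Apply the Lagrange inversion formula: if T = 3 x * phi(T) with phi(t) = (1 + t)^2, then [x^n] T = 3^n * (1/n) [t^(n-1)] phi(t)^n = 3^n * (1/n) [t^(n-1)] (1 + t)^(2n) = 3^n * (1/n) C(2n, n-1).
Using the identity C(2n, n-1) = C(2n, n) * n / (n+1), the unscaled factor equals C(2n, n) / (n+1) = C_n, the n-th Catalan number.
For n = 2: C_2 = C(4, 2) / 3 = 6/3 = 2.
With the 3^2 = 9 factor, the coefficient is 9 * 2 = 18.

18


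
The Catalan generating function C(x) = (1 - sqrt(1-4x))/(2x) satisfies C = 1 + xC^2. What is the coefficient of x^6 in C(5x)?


Substituting x -> 5x scales the n-th coefficient by 5^n, so [x^6] C(5x) = 5^6 * C_6.
C_6 = C(2*6, 6)/(7) = 924/7 = 132.
So 5^6 * 132 = 15625 * 132 = 2062500.

2062500


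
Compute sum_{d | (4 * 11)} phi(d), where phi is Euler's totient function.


First, 4 * 11 = 44. One classical identity is sum_{d | n} phi(d) = n (each k in [1, n] has a unique gcd with n, and among the k's with gcd(k, n) = n/d there are phi(d) of them). So the sum equals 44. We also verify directly:
Divisors of 44: 1, 2, 4, 11, 22, 44.
phi values: 1, 1, 2, 10, 10, 20.
Sum = 44.

44


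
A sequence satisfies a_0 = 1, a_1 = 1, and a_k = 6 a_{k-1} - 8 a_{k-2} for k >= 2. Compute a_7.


The characteristic equation is t^2 - 6 t + 8 = 0, with roots r_1 = 4 and r_2 = 2 (so c_1 = r_1 + r_2, c_2 = -r_1 r_2 as required).
One can use the closed form a_n = A r_1^n + B r_2^n, but direct iteration is more reliable:
a_0 = 1, a_1 = 1, a_2 = -2, a_3 = -20, a_4 = -104, a_5 = -464, a_6 = -1952, a_7 = -8000.
So a_7 = -8000.

-8000


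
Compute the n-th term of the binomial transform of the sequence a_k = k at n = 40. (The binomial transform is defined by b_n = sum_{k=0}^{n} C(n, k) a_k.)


With a_k = k, b_n = sum_{k=0}^{n} C(n, k) k. Using k * C(n, k) = n * C(n-1, k-1) gives b_n = n * sum_{k>=1} C(n-1, k-1) = n * 2^(n-1).
For n = 40: 40 * 2^39 = 40 * 549755813888 = 21990232555520.

21990232555520


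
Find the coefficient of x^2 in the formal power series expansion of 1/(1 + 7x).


Write 1/(1 + c x) = 1/(1 - (-c) x) and apply the geometric-series identity
1/(1 - y) = sum_{k>=0} y^k to get 1/(1 + c x) = sum_{k>=0} (-c)^k x^k.
So the coefficient of x^k is (-c)^k = (-1)^k * c^k.
Here c = 7 and k = 2:
(-7)^2 = 1 * 49 = 49

49


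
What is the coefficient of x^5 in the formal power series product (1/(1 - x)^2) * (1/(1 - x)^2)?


Combine the factors: (1/(1 - x)^2) * (1/(1 - x)^2) = 1/(1 - x)^4.
Then use 1/(1 - x)^r = sum_{k>=0} C(k + r - 1, r - 1) x^k with r = 4 and k = 5:
C(8, 3) = 56.

56


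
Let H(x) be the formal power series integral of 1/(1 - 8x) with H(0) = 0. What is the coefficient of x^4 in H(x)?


1/(1 - 8x) = sum_{k>=0} 8^k x^k. Integrating termwise with H(0) = 0:
H(x) = sum_{k>=0} 8^k x^(k+1) / (k+1) = sum_{m>=1} 8^(m-1) x^m / m.
For m = 4: 8^3/4 = 512/4 = 128.

128


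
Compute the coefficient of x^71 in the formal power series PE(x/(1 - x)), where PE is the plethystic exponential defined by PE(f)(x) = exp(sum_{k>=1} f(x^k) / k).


For f(x) = x/(1 - x) we have
sum_{k>=1} f(x^k) / k = sum_{k>=1} (1/k) * x^k / (1 - x^k) = sum_{k, m >= 1} x^(k m) / k,
which after exponentiating simplifies to
PE(x/(1 - x)) = prod_{k>=1} 1 / (1 - x^k).
This is the generating function for the partition function p(n), so the coefficient of x^71 is p(71).
Computing p(71) by dynamic programming over parts 1, 2, ..., 71: p(71) = 4697205.

4697205


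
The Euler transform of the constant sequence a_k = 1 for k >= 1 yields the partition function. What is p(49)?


The Euler transform converts the sequence a_k = 1 into the number of integer partitions.
Using the recurrence or dynamic programming:
p(49) = 173525

173525


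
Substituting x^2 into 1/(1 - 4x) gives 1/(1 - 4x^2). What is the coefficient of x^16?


The coefficient of x^(2m) in 1/(1 - 4x^2) is 4^m.
With n = 16 = 2*8, the coefficient is 4^8 = 65536.

65536


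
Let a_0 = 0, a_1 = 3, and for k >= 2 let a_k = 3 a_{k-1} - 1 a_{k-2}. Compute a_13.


Iterating the recurrence forward:
a_0 = 0
a_1 = 3
a_2 = 3*3 - 1*0 = 9
a_3 = 3*9 - 1*3 = 24
a_4 = 3*24 - 1*9 = 63
a_5 = 3*63 - 1*24 = 165
a_6 = 3*165 - 1*63 = 432
a_7 = 3*432 - 1*165 = 1131
a_8 = 3*1131 - 1*432 = 2961
a_9 = 3*2961 - 1*1131 = 7752
a_10 = 3*7752 - 1*2961 = 20295
a_11 = 3*20295 - 1*7752 = 53133
a_12 = 3*53133 - 1*20295 = 139104
a_13 = 3*139104 - 1*53133 = 364179
So a_13 = 364179.

364179


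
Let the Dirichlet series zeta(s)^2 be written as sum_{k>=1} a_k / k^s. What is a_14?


The Dirichlet convolution of the constant function 1 with itself gives (1 * 1)(k) = sum_{d | k} 1 = d(k), the number of positive divisors of k.
Since zeta(s) = sum_{k>=1} 1/k^s, we have zeta(s)^2 = sum_{k>=1} d(k)/k^s, so a_k = d(k).
For k = 14: the divisors are 1, 2, 7, 14.
Count = 4.

4


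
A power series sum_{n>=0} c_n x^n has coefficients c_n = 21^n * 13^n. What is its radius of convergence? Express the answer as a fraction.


By the root test (Cauchy-Hadamard), the radius is R = 1 / limsup_n |c_n|^(1/n).
Here |c_n|^(1/n) = (21^n * 13^n)^(1/n) = 21 * 13 = 273 for all n.
So R = 1/273 = 1/273.

1/273


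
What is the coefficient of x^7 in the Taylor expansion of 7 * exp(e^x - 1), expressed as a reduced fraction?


exp(e^x - 1) = sum_{k>=0} Bell_k x^k / k!, where Bell_k is the k-th Bell number.
So the coefficient of x^7 is 7 * Bell_7 / 7!.
Computing: Bell_7 = 877 and 7! = 5040, giving
7 * 877/5040 = 877/720.

877/720


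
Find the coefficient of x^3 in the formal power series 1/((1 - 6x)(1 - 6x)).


By partial fractions or Cauchy convolution:
The coefficient equals sum_{k=0}^{3} 6^k * 6^(3-k).
= 864

864


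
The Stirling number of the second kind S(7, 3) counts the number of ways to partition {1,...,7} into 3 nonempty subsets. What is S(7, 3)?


Using the explicit formula S(n,k) = (1/k!) sum_{j=0}^{k} (-1)^(k-j) C(k,j) j^n:
S(7, 3) = 301
Equivalently, S(n,k) is n! times the coefficient of x^n in the EGF (e^x - 1)^k / k!.

301


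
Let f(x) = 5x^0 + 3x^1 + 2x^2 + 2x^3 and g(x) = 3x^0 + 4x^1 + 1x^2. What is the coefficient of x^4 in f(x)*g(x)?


Cauchy product at x^4:
2*1 + 2*4
= 10

10


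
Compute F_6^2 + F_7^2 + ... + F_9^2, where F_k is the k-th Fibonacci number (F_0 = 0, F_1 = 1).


There is a standard identity sum_{k=0}^{N} F_k^2 = F_N * F_{N+1} (proved inductively from the telescoping relation F_k^2 = F_k F_{k+1} - F_{k-1} F_k). Then
sum_{k=6}^{9} F_k^2 = F_9 F_10 - F_5 F_6.
Computing: F_9 = 34, F_10 = 55, F_5 = 5, F_6 = 8.
Sum = 34 * 55 - 5 * 8 = 1830.

1830


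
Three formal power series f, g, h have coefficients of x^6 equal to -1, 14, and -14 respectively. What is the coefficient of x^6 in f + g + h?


Series addition is componentwise:
-1 + 14 + -14
= -1

-1


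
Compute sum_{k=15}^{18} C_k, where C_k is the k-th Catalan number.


C_15 through C_18: 9694845, 35357670, 129644790, 477638700
Sum = 9694845 + 35357670 + 129644790 + 477638700
= 652336005

652336005


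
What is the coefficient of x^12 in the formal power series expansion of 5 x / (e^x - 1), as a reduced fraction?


The exponential generating function for Bernoulli numbers is
x / (e^x - 1) = sum_{k>=0} B_k x^k / k!.
So the coefficient of x^12 in 5 x / (e^x - 1) is 5 B_12 / 12!.
Computing: B_12 = -691/2730, 12! = 479001600, giving
5 * -691/2730 / 479001600 = -691/261534873600.

-691/261534873600


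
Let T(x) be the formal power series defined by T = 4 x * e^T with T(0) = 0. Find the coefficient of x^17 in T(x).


Apply the Lagrange inversion formula: if T = 4 x * phi(T) with phi(t) = e^t, then
[x^n] T = 4^n * (1/n) [t^(n-1)] phi(t)^n = 4^n * (1/n) [t^(n-1)] e^(n t) = 4^n * (1/n) * n^(n-1) / (n-1)! = 4^n * n^(n-1) / n!.
When c = 1 this is the Cayley count of rooted labeled trees on n vertices, divided by n!.
For n = 17: 4^17 * 17^16 / 17! = 17179869184 * 48661191875666868481/355687428096000 = 1500734056829978302480384/638512875.

1500734056829978302480384/638512875


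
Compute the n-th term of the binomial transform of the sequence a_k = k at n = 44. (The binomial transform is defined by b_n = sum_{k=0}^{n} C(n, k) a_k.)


With a_k = k, b_n = sum_{k=0}^{n} C(n, k) k. Using k * C(n, k) = n * C(n-1, k-1) gives b_n = n * sum_{k>=1} C(n-1, k-1) = n * 2^(n-1).
For n = 44: 44 * 2^43 = 44 * 8796093022208 = 387028092977152.

387028092977152


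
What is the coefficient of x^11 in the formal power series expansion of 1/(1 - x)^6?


The expansion 1/(1 - x)^r = sum_{k>=0} C(k + r - 1, r - 1) x^k follows from the multiset / negative-binomial theorem (or from repeated differentiation of the geometric series).
For r = 6 and k = 11:
C(16, 5) = 20922789888000 / (120 * 39916800) = 4368.

4368


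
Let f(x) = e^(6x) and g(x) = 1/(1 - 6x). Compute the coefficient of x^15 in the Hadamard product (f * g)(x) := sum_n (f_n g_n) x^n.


Expanding: f_k = 6^k/k! (from e^(6x)) and g_k = 6^k (from 1/(1 - 6x)). So the Hadamard coefficient (f * g)_k = 6^k 6^k / k! = (36)^k / k!.
For k = 15: 36^15/15! = 221073919720733357899776/1307674368000 = 148074416822550528/875875.

148074416822550528/875875


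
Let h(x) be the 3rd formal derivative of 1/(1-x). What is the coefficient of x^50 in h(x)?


Differentiating 3 times: d^3/dx^3 [1/(1-x)] = 3!/(1-x)^4.
The expansion 1/(1-x)^4 = sum_{k>=0} C(k+3, 3) x^k, so the coefficient of x^n in 3!/(1-x)^4 is 3! * C(n+3, 3).
For n = 50: 6 * C(53, 3) = 6 * 23426 = 140556

140556


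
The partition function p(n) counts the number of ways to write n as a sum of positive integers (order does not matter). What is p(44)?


Using the generating function prod_{k>=1} 1/(1-x^k), we compute p(44).
By dynamic programming over parts 1 through 44:
p(44) = 75175

75175


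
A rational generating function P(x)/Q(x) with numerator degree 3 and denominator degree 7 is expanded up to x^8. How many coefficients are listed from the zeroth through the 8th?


Expanding up to x^8 gives the coefficients for x^0, x^1, ..., x^8.
That is 8 + 1 = 9 coefficients in total.

9


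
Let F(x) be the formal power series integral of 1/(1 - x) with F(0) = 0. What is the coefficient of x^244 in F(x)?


1/(1 - x) = sum_{k>=0} x^k. Integrating termwise and using F(0) = 0 gives
F(x) = sum_{k>=0} x^(k+1) / (k+1) = sum_{m>=1} x^m / m = -ln(1 - x).
So the coefficient of x^244 is 1/244 = 1/244.

1/244


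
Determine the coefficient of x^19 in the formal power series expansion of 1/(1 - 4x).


The geometric series identity gives 1/(1 - c x) = sum_{k>=0} c^k x^k, so the coefficient of x^k is c^k.
Here c = 4 and k = 19.
Computing: 4^19 = 274877906944

274877906944


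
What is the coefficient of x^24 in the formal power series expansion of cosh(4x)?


The Maclaurin series is cosh(t) = sum_{m>=0} t^(2m) / (2m)!, so substituting t = 4x, only even powers of x are nonzero, with coefficient of x^(2m) equal to 4^(2m) / (2m)!.
For x^24 the coefficient is 4^24/24! = 281474976710656/620448401733239439360000 = 67108864/147926426347074375.

67108864/147926426347074375


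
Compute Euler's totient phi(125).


phi(n) counts integers in [1, n] coprime to n. Using the multiplicative formula phi(n) = n * prod_{p | n} (1 - 1/p):
125 = 5^3, so
phi(125) = 125 * (1 - 1/5) = 100.

100


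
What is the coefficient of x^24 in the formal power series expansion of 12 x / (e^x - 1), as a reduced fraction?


The exponential generating function for Bernoulli numbers is
x / (e^x - 1) = sum_{k>=0} B_k x^k / k!.
So the coefficient of x^24 in 12 x / (e^x - 1) is 12 B_24 / 24!.
Computing: B_24 = -236364091/2730, 24! = 620448401733239439360000, giving
12 * -236364091/2730 / 620448401733239439360000 = -236364091/141152011394311972454400000.

-236364091/141152011394311972454400000


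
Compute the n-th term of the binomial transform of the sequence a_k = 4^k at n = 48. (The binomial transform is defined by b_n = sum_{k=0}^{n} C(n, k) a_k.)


With a_k = 4^k, b_n = sum_{k=0}^{n} C(n, k) 4^k = (1 + 4)^n by the binomial theorem.
For n = 48: (1 + 4)^48 = 5^48 = 3552713678800500929355621337890625.

3552713678800500929355621337890625


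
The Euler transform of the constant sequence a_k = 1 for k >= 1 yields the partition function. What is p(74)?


The Euler transform converts the sequence a_k = 1 into the number of integer partitions.
Using the recurrence or dynamic programming:
p(74) = 7089500

7089500


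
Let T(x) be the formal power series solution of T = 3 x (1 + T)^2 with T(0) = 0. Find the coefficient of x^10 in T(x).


Apply the Lagrange inversion formula: if T = 3 x * phi(T) with phi(t) = (1 + t)^2, then [x^n] T = 3^n * (1/n) [t^(n-1)] phi(t)^n = 3^n * (1/n) [t^(n-1)] (1 + t)^(2n) = 3^n * (1/n) C(2n, n-1).
Using the identity C(2n, n-1) = C(2n, n) * n / (n+1), the unscaled factor equals C(2n, n) / (n+1) = C_n, the n-th Catalan number.
For n = 10: C_10 = C(20, 10) / 11 = 184756/11 = 16796.
With the 3^10 = 59049 factor, the coefficient is 59049 * 16796 = 991787004.

991787004


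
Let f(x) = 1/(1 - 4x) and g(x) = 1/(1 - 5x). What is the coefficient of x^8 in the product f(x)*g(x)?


The coefficient of x^n in f*g is the Cauchy product: sum_{k=0}^{n} a^k * b^(n-k).
With a=4, b=5, n=8:
sum_{k=0}^{8} 4^k * 5^(8-k)
= 1690981

1690981


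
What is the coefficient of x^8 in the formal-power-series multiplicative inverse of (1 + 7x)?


The inverse is 1/(1 + 7x). Apply the geometric identity 1/(1 - y) = sum_{k>=0} y^k with y = -7x:
1/(1 + 7x) = sum_{k>=0} (-7)^k x^k.
So the coefficient of x^8 is (-7)^8 = 5764801.

5764801


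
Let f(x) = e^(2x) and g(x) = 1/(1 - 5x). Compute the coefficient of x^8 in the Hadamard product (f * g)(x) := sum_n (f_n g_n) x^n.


Expanding: f_k = 2^k/k! (from e^(2x)) and g_k = 5^k (from 1/(1 - 5x)). So the Hadamard coefficient (f * g)_k = 2^k 5^k / k! = (10)^k / k!.
For k = 8: 10^8/8! = 100000000/40320 = 156250/63.

156250/63


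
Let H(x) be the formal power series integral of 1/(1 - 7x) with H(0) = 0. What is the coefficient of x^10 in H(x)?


1/(1 - 7x) = sum_{k>=0} 7^k x^k. Integrating termwise with H(0) = 0:
H(x) = sum_{k>=0} 7^k x^(k+1) / (k+1) = sum_{m>=1} 7^(m-1) x^m / m.
For m = 10: 7^9/10 = 40353607/10 = 40353607/10.

40353607/10


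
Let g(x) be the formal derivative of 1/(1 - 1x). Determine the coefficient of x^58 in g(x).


Differentiate termwise: d/dx sum_{k>=0} 1^k x^k = sum_{k>=1} k 1^k x^(k-1) = sum_{j>=0} (j+1) 1^(j+1) x^j.
Equivalently, d/dx [1/(1 - 1x)] = 1/(1 - 1x)^2.
For j = 58: 59 * 1^59 = 59 * 1 = 59.

59


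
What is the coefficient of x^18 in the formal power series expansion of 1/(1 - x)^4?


The negative binomial / multiset identity is
1/(1 - x)^r = sum_{k>=0} C(k + r - 1, r - 1) x^k.
Here r = 4 and k = 18, so the coefficient is
C(18 + 3, 3) = C(21, 3)
= 1330

1330


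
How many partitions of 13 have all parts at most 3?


Using the generating function (1-x)^(-1)(1-x^2)^(-1)(1-x^3)^(-1),
the coefficient of x^13 counts these restricted partitions.
Result = 21

21


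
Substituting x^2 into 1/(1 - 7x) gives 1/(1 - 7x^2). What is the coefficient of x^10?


The coefficient of x^(2m) in 1/(1 - 7x^2) is 7^m.
With n = 10 = 2*5, the coefficient is 7^5 = 16807.

16807


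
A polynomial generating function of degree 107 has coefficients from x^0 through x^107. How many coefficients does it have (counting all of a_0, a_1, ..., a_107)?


A polynomial of degree 107 takes the form a_0 + a_1 x + ... + a_107 x^107.
The number of coefficients is 107 + 1 = 108.

108


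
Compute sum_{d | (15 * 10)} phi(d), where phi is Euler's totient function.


First, 15 * 10 = 150. One classical identity is sum_{d | n} phi(d) = n (each k in [1, n] has a unique gcd with n, and among the k's with gcd(k, n) = n/d there are phi(d) of them). So the sum equals 150. We also verify directly:
Divisors of 150: 1, 2, 3, 5, 6, 10, 15, 25, 30, 50, 75, 150.
phi values: 1, 1, 2, 4, 2, 4, 8, 20, 8, 20, 40, 40.
Sum = 150.

150


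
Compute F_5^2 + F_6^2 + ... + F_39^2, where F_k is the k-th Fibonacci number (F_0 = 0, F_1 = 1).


There is a standard identity sum_{k=0}^{N} F_k^2 = F_N * F_{N+1} (proved inductively from the telescoping relation F_k^2 = F_k F_{k+1} - F_{k-1} F_k). Then
sum_{k=5}^{39} F_k^2 = F_39 F_40 - F_4 F_5.
Computing: F_39 = 63245986, F_40 = 102334155, F_4 = 3, F_5 = 5.
Sum = 63245986 * 102334155 - 3 * 5 = 6472224534451815.

6472224534451815


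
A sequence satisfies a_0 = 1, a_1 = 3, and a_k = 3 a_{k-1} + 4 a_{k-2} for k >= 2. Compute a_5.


The characteristic equation is t^2 - 3 t - 4 = 0, with roots r_1 = 4 and r_2 = -1 (so c_1 = r_1 + r_2, c_2 = -r_1 r_2 as required).
One can use the closed form a_n = A r_1^n + B r_2^n, but direct iteration is more reliable:
a_0 = 1, a_1 = 3, a_2 = 13, a_3 = 51, a_4 = 205, a_5 = 819.
So a_5 = 819.

819


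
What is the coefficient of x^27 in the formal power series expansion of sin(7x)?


The Maclaurin series is sin(t) = sum_{k>=0} (-1)^k t^(2k+1) / (2k+1)!, so substituting t = 7x, only odd powers of x are nonzero, with coefficient of x^(2k+1) equal to (-1)^k 7^(2k+1) / (2k+1)!.
Write 27 = 2*13 + 1, giving the coefficient (-1)^13 * 7^27 / 27! = -65712362363534280139543/10888869450418352160768000000 = -191581231380566414401/31745975074105982976000000.

-191581231380566414401/31745975074105982976000000


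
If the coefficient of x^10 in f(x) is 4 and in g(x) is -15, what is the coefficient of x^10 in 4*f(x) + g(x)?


Scalar multiplication scales coefficients: 4 * 4 = 16.
Then add the g coefficient: 16 + -15
= 1

1


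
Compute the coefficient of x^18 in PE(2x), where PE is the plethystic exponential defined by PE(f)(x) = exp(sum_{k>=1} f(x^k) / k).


With f(x) = 2x, the exponent is sum_{k>=1} 2 x^k / k = 2 * (-ln(1 - x)). Exponentiating:
PE(2x) = exp(-2 ln(1 - x)) = 1/(1 - x)^2.
By the negative binomial expansion, [x^n] 1/(1 - x)^2 = C(n + 1, 1).
For n = 18: C(19, 1) = 19.

19


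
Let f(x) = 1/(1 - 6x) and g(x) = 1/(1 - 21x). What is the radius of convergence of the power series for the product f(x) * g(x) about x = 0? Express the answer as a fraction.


The radius of 1/(1 - 6x) is 1/6 (nearest singularity at x = 1/6), and the radius of 1/(1 - 21x) is 1/21.
The product f(x)*g(x) = 1/((1 - 6x)(1 - 21x)) has singularities at both 1/6 and 1/21, so its radius of convergence is the distance to the nearest one:
min(1/6, 1/21) = 1/21.

1/21


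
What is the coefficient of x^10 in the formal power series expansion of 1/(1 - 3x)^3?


The general identity 1/(1 - c x)^r = sum_{k>=0} c^k C(k + r - 1, r - 1) x^k follows by substituting y = c x into 1/(1 - y)^r = sum_{k>=0} C(k + r - 1, r - 1) y^k.
For c = 3, r = 3, k = 10:
3^10 * C(12, 2) = 59049 * 66 = 3897234.

3897234


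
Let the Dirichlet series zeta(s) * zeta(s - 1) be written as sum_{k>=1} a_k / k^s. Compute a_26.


Convolution gives a_k = sum_{d | k} d * 1 = sum_{d | k} d = sigma(k), the sum of positive divisors of k.
For k = 26, the divisors are 1, 2, 13, 26, so
sigma(26) = 1 + 2 + 13 + 26 = 42.

42
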